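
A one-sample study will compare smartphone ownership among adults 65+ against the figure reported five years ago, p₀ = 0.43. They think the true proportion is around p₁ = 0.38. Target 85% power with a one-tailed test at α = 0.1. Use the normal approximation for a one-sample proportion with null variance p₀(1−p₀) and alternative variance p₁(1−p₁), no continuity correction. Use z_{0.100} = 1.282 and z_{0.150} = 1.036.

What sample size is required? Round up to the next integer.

n = [z_α·√(p₀q₀) + z_β·√(p₁q₁)]² / (p₁ − p₀)²
  = [1.282·√(0.43·0.57) + 1.036·√(0.38·0.62)]² / (-0.05)²
  = [1.282·0.4951 + 1.036·0.4854]² / 0.0025
  = [1.1375]² / 0.0025
  = 517.61
Round up → n = 518.

n = 518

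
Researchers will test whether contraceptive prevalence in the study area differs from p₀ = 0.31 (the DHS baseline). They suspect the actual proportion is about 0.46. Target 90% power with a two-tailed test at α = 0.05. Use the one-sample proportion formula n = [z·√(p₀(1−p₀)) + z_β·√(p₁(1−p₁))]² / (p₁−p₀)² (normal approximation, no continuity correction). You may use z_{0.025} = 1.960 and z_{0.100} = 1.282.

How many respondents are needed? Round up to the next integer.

n = 107

n = [z_{α/2}·√(p₀q₀) + z_β·√(p₁q₁)]² / (p₁ − p₀)²
  = [1.960·√(0.31·0.69) + 1.282·√(0.46·0.54)]² / (0.15)²
  = [1.960·0.4625 + 1.282·0.4984]² / 0.0225
  = [1.5454]² / 0.0225
  = 106.15
Round up → n = 107.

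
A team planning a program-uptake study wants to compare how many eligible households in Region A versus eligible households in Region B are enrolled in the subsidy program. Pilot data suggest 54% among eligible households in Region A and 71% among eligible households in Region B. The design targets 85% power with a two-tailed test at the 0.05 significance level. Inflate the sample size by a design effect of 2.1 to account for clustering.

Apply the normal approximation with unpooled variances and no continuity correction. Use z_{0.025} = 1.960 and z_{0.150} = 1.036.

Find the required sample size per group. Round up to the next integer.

n = 297 per group

n = (z_{α/2} + z_β)² · [p₁(1−p₁) + p₂(1−p₂)] / (p₁ − p₂)²
  = (1.960 + 1.036)² · (0.54·0.46 + 0.71·0.29) / (-0.17)²
  = (2.996)² · (0.2484 + 0.2059) / 0.0289
  = 8.9760 · 0.4543 / 0.0289
  = 141.10
Design effect: 2.1 × 141.10 = 296.31.
Round up → n = 297 per group.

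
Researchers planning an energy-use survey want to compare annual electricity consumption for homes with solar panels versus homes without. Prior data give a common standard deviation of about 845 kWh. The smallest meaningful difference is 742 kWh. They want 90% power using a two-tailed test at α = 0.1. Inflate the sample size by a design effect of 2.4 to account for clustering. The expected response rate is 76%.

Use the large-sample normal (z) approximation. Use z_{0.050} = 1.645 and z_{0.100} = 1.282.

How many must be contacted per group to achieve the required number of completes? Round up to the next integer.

n = 71 per group

n = (z_{α/2} + z_β)² · (σ₁² + σ₂²) / δ²
  = (1.645 + 1.282)² · (2·845² = 1428050) / 742²
  = 8.5673 · 1428050 / 550564
  = 22.22
Design effect: 2.4 × 22.22 = 53.33.
Adjust for 76% response: 53.33 / 0.76 = 70.17.
Round up → n = 71 per group.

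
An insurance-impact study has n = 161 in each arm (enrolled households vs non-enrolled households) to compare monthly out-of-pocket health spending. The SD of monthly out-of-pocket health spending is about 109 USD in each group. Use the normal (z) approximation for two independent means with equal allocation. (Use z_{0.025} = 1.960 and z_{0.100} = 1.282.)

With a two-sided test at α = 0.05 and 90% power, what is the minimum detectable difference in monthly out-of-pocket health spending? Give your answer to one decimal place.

Minimum detectable difference ≈ 39.4 USD

δ = (z_{α/2} + z_β) · √((σ₁²+σ₂²)/n)
  = (1.960 + 1.282) · √(23762/161)
  = 3.242 · √147.5901
  = 3.242 · 12.1487
  = 39.3860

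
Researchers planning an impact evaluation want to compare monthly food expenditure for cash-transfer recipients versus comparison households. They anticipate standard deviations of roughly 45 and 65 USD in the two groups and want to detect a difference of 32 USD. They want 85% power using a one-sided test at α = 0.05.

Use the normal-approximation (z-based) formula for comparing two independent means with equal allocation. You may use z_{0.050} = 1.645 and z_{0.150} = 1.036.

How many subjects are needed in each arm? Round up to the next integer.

n = (z_α + z_β)² · (σ₁² + σ₂²) / δ²
  = (1.645 + 1.036)² · (45² + 65² = 6250) / 32²
  = 7.1878 · 6250 / 1024
  = 43.87
Round up → n = 44 per group.

n = 44 per group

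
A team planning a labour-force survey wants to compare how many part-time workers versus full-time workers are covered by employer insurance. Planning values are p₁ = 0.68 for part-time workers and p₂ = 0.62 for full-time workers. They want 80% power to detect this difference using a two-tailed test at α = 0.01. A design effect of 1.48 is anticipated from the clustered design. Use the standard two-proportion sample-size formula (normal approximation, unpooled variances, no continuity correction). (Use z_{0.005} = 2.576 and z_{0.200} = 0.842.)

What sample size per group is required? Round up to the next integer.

n = 2177 per group

n = (z_{α/2} + z_β)² · [p₁(1−p₁) + p₂(1−p₂)] / (p₁ − p₂)²
  = (2.576 + 0.842)² · (0.68·0.32 + 0.62·0.38) / (0.06)²
  = (3.418)² · (0.2176 + 0.2356) / 0.0036
  = 11.6827 · 0.4532 / 0.0036
  = 1470.73
Design effect: 1.48 × 1470.73 = 2176.67.
Round up → n = 2177 per group.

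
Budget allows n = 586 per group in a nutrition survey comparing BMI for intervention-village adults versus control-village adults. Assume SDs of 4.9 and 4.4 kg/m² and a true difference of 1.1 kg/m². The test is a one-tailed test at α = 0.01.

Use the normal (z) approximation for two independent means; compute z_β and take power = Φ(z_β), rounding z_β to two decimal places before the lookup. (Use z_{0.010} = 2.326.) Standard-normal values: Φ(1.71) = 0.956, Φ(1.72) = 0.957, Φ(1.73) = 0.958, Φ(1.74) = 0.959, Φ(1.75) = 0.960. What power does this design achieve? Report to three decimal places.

z_β = δ·√(n/(σ₁²+σ₂²)) − z_α
    = 1.1 · √(586/43.37) − 2.326
    = 1.1 · 3.67582 − 2.326
    = 4.0434 − 2.326 = 1.7174 → 1.72
Power = Φ(1.72) = 0.957.

Power ≈ 0.957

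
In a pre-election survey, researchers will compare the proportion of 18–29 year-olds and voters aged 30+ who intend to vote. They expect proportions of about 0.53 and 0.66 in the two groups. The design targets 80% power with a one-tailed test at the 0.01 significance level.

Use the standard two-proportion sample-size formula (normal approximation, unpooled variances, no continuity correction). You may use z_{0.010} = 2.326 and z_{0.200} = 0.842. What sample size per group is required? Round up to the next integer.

n = 282 per group

n = (z_α + z_β)² · [p₁(1−p₁) + p₂(1−p₂)] / (p₁ − p₂)²
  = (2.326 + 0.842)² · (0.53·0.47 + 0.66·0.34) / (-0.13)²
  = (3.168)² · (0.2491 + 0.2244) / 0.0169
  = 10.0362 · 0.4735 / 0.0169
  = 281.19
Round up → n = 282 per group.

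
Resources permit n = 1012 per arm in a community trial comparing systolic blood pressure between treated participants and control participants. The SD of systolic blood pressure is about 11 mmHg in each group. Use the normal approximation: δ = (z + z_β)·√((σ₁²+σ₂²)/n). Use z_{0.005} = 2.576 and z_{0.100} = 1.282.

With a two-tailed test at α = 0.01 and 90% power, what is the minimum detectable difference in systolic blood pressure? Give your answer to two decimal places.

Minimum detectable difference ≈ 1.89 mmHg

δ = (z_{α/2} + z_β) · √((σ₁²+σ₂²)/n)
  = (2.576 + 1.282) · √(242/1012)
  = 3.858 · √0.23913
  = 3.858 · 0.4890
  = 1.8866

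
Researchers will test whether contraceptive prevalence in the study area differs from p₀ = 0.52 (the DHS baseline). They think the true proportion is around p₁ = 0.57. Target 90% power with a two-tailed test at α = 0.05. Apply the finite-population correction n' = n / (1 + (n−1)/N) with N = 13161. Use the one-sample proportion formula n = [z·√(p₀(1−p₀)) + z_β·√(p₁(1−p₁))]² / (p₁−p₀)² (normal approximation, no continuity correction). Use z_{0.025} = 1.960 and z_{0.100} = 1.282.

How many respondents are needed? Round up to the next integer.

n = [z_{α/2}·√(p₀q₀) + z_β·√(p₁q₁)]² / (p₁ − p₀)²
  = [1.960·√(0.52·0.48) + 1.282·√(0.57·0.43)]² / (0.05)²
  = [1.960·0.4996 + 1.282·0.4951]² / 0.0025
  = [1.6139]² / 0.0025
  = 1041.87
Finite-population correction (N = 13161): 1041.87 / (1 + (1041.87 − 1)/13161) = 965.51.
Round up → n = 966.

n = 966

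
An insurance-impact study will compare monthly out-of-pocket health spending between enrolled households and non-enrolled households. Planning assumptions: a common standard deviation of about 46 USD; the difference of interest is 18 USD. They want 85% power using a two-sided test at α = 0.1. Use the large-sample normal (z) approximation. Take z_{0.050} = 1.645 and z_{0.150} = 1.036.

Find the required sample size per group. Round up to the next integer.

n = (z_{α/2} + z_β)² · (σ₁² + σ₂²) / δ²
  = (1.645 + 1.036)² · (2·46² = 4232) / 18²
  = 7.1878 · 4232 / 324
  = 93.88
Round up → n = 94 per group.

n = 94 per group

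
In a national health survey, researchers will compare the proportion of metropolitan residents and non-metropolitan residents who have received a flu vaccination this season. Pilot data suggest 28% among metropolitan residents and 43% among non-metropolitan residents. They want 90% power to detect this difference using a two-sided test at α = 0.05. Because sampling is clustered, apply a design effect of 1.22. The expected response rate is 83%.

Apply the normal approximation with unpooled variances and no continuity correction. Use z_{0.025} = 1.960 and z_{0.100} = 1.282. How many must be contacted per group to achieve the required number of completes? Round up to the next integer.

n = 307 per group

n = (z_{α/2} + z_β)² · [p₁(1−p₁) + p₂(1−p₂)] / (p₁ − p₂)²
  = (1.960 + 1.282)² · (0.28·0.72 + 0.43·0.57) / (-0.15)²
  = (3.242)² · (0.2016 + 0.2451) / 0.0225
  = 10.5106 · 0.4467 / 0.0225
  = 208.67
Design effect: 1.22 × 208.67 = 254.58.
Adjust for 83% response: 254.58 / 0.83 = 306.72.
Round up → n = 307 per group.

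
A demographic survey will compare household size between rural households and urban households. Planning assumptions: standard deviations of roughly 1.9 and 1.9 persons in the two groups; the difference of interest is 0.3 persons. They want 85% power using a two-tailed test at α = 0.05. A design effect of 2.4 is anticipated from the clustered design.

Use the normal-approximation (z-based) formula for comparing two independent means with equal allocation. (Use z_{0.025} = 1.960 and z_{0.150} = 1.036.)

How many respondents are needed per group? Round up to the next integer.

n = (z_{α/2} + z_β)² · (σ₁² + σ₂²) / δ²
  = (1.960 + 1.036)² · (1.9² + 1.9² = 7.22) / 0.3²
  = 8.9760 · 7.22 / 0.09
  = 720.08
Design effect: 2.4 × 720.08 = 1728.18.
Round up → n = 1729 per group.

n = 1729 per group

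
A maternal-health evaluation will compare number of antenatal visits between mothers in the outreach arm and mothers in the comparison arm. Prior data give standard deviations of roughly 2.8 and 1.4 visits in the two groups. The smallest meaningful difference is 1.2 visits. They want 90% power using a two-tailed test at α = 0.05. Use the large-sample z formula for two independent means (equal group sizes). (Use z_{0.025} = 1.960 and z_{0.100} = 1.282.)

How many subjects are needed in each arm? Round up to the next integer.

n = (z_{α/2} + z_β)² · (σ₁² + σ₂²) / δ²
  = (1.960 + 1.282)² · (2.8² + 1.4² = 9.8) / 1.2²
  = 10.5106 · 9.8 / 1.44
  = 71.53
Round up → n = 72 per group.

n = 72 per group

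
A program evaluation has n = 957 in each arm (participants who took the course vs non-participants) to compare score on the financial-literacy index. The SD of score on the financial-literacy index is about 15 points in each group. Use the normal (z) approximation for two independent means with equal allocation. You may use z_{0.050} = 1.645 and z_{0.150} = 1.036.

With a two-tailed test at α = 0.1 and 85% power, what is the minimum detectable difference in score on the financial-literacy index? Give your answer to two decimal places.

Minimum detectable difference ≈ 1.84 points

δ = (z_{α/2} + z_β) · √((σ₁²+σ₂²)/n)
  = (1.645 + 1.036) · √(450/957)
  = 2.681 · √0.47022
  = 2.681 · 0.6857
  = 1.8384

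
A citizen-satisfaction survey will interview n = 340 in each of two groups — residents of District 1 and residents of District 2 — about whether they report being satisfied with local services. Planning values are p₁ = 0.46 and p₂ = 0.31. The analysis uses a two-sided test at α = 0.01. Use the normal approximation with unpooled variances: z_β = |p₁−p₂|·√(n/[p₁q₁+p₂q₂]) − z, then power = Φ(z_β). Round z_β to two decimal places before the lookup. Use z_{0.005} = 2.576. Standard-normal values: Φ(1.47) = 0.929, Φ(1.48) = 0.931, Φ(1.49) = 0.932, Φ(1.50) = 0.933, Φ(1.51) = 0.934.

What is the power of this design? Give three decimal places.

z_β = |p₁−p₂|·√(n/[p₁q₁+p₂q₂]) − z_{α/2}
    = 0.15 · √(340/0.4623) − 2.576
    = 0.15 · 27.1192 − 2.576
    = 4.0679 − 2.576 = 1.4919 → 1.49
Power = Φ(1.49) = 0.932.

Power ≈ 0.932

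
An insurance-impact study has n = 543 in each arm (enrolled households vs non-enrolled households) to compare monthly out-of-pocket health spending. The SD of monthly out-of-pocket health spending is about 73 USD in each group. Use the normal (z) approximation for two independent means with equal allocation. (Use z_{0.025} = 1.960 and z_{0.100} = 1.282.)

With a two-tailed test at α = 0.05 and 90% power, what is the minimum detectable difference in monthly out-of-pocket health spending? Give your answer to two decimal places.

δ = (z_{α/2} + z_β) · √((σ₁²+σ₂²)/n)
  = (1.960 + 1.282) · √(10658/543)
  = 3.242 · √19.628
  = 3.242 · 4.4303
  = 14.3632

Minimum detectable difference ≈ 14.36 USD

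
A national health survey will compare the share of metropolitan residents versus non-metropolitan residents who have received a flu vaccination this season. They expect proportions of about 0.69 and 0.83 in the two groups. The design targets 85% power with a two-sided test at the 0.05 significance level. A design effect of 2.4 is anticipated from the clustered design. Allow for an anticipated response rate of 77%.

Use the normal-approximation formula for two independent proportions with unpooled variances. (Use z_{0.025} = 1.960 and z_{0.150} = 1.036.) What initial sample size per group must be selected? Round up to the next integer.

n = (z_{α/2} + z_β)² · [p₁(1−p₁) + p₂(1−p₂)] / (p₁ − p₂)²
  = (1.960 + 1.036)² · (0.69·0.31 + 0.83·0.17) / (-0.14)²
  = (2.996)² · (0.2139 + 0.1411) / 0.0196
  = 8.9760 · 0.3550 / 0.0196
  = 162.58
Design effect: 2.4 × 162.58 = 390.18.
Adjust for 77% response: 390.18 / 0.77 = 506.73.
Round up → n = 507 per group.

n = 507 per group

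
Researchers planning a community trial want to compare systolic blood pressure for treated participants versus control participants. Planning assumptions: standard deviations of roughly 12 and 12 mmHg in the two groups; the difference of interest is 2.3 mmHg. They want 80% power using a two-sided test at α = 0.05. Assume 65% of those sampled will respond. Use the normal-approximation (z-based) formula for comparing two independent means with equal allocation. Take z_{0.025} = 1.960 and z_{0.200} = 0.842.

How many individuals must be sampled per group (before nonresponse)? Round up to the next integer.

n = (z_{α/2} + z_β)² · (σ₁² + σ₂²) / δ²
  = (1.960 + 0.842)² · (12² + 12² = 288) / 2.3²
  = 7.8512 · 288 / 5.29
  = 427.44
Adjust for 65% response: 427.44 / 0.65 = 657.60.
Round up → n = 658 per group.

n = 658 per group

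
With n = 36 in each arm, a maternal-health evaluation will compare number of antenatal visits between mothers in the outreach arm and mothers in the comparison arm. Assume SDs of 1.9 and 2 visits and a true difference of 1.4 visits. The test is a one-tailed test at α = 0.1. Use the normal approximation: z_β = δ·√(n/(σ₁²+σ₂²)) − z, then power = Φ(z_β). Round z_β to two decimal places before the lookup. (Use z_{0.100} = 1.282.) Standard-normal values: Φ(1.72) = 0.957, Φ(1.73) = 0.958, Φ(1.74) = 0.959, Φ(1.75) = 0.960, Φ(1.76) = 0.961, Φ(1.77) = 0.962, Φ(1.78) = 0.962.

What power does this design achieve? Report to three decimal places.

Power ≈ 0.961

z_β = δ·√(n/(σ₁²+σ₂²)) − z_α
    = 1.4 · √(36/7.61) − 1.282
    = 1.4 · 2.17500 − 1.282
    = 3.0450 − 1.282 = 1.7630 → 1.76
Power = Φ(1.76) = 0.961.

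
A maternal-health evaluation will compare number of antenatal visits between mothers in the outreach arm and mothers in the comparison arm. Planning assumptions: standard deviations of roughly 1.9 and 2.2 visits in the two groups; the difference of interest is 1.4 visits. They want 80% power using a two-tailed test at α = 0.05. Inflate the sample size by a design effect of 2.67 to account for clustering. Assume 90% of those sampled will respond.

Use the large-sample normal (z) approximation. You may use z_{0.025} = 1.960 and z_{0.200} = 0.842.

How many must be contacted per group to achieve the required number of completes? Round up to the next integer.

n = (z_{α/2} + z_β)² · (σ₁² + σ₂²) / δ²
  = (1.960 + 0.842)² · (1.9² + 2.2² = 8.45) / 1.4²
  = 7.8512 · 8.45 / 1.96
  = 33.85
Design effect: 2.67 × 33.85 = 90.37.
Adjust for 90% response: 90.37 / 0.90 = 100.42.
Round up → n = 101 per group.

n = 101 per group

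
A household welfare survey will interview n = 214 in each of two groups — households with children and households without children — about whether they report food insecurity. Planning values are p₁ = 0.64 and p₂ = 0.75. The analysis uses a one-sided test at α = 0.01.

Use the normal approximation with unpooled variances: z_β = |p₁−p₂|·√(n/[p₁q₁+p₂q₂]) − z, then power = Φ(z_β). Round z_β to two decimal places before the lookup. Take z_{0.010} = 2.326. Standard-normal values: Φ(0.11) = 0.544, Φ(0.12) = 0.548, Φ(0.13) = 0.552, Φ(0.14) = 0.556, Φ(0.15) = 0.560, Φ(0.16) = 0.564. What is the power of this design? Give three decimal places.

Power ≈ 0.564

z_β = |p₁−p₂|·√(n/[p₁q₁+p₂q₂]) − z_α
    = 0.11 · √(214/0.4179) − 2.326
    = 0.11 · 22.6293 − 2.326
    = 2.4892 − 2.326 = 0.1632 → 0.16
Power = Φ(0.16) = 0.564.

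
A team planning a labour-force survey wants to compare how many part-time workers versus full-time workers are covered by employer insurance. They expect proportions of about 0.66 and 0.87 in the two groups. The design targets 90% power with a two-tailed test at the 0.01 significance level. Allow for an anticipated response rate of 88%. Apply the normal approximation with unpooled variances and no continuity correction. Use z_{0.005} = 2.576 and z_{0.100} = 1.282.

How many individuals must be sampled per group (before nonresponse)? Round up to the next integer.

n = 130 per group

n = (z_{α/2} + z_β)² · [p₁(1−p₁) + p₂(1−p₂)] / (p₁ − p₂)²
  = (2.576 + 1.282)² · (0.66·0.34 + 0.87·0.13) / (-0.21)²
  = (3.858)² · (0.2244 + 0.1131) / 0.0441
  = 14.8842 · 0.3375 / 0.0441
  = 113.91
Adjust for 88% response: 113.91 / 0.88 = 129.44.
Round up → n = 130 per group.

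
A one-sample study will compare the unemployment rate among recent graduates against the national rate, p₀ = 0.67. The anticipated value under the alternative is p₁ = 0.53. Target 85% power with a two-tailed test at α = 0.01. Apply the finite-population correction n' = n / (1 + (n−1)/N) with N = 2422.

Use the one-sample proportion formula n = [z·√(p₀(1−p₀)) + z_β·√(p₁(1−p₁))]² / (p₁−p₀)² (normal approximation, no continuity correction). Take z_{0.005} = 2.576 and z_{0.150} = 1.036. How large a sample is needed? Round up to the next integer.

n = [z_{α/2}·√(p₀q₀) + z_β·√(p₁q₁)]² / (p₁ − p₀)²
  = [2.576·√(0.67·0.33) + 1.036·√(0.53·0.47)]² / (-0.14)²
  = [2.576·0.4702 + 1.036·0.4991]² / 0.0196
  = [1.7283]² / 0.0196
  = 152.41
Finite-population correction (N = 2422): 152.41 / (1 + (152.41 − 1)/2422) = 143.44.
Round up → n = 144.

n = 144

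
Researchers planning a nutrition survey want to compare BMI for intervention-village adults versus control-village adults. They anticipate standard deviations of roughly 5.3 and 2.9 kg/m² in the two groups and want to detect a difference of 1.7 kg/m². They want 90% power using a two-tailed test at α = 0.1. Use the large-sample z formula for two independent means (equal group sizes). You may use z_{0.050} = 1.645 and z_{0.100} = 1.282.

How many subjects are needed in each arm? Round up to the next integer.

n = 109 per group

n = (z_{α/2} + z_β)² · (σ₁² + σ₂²) / δ²
  = (1.645 + 1.282)² · (5.3² + 2.9² = 36.5) / 1.7²
  = 8.5673 · 36.5 / 2.89
  = 108.20
Round up → n = 109 per group.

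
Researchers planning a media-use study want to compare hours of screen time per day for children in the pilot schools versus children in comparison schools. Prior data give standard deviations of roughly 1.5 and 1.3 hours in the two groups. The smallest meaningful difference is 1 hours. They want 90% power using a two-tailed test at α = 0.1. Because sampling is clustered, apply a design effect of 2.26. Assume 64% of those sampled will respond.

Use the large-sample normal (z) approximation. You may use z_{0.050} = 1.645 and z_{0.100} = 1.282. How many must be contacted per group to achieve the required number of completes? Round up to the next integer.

n = 120 per group

n = (z_{α/2} + z_β)² · (σ₁² + σ₂²) / δ²
  = (1.645 + 1.282)² · (1.5² + 1.3² = 3.94) / 1²
  = 8.5673 · 3.94 / 1
  = 33.76
Design effect: 2.26 × 33.76 = 76.29.
Adjust for 64% response: 76.29 / 0.64 = 119.20.
Round up → n = 120 per group.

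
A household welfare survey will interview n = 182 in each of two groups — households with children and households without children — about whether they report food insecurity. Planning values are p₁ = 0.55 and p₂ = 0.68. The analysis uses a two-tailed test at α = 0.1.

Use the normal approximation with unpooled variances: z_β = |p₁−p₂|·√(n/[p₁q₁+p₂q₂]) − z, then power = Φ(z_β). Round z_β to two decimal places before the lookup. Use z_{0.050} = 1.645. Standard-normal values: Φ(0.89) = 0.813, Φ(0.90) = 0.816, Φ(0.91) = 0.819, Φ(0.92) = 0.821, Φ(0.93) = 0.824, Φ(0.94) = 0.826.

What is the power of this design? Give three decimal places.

Power ≈ 0.824

z_β = |p₁−p₂|·√(n/[p₁q₁+p₂q₂]) − z_{α/2}
    = 0.13 · √(182/0.4651) − 1.645
    = 0.13 · 19.7817 − 1.645
    = 2.5716 − 1.645 = 0.9266 → 0.93
Power = Φ(0.93) = 0.824.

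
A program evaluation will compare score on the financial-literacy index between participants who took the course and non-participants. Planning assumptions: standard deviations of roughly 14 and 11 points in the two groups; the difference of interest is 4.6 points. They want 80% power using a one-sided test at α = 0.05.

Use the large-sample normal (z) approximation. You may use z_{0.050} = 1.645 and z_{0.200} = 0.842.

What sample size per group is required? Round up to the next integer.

n = 93 per group

n = (z_α + z_β)² · (σ₁² + σ₂²) / δ²
  = (1.645 + 0.842)² · (14² + 11² = 317) / 4.6²
  = 6.1852 · 317 / 21.16
  = 92.66
Round up → n = 93 per group.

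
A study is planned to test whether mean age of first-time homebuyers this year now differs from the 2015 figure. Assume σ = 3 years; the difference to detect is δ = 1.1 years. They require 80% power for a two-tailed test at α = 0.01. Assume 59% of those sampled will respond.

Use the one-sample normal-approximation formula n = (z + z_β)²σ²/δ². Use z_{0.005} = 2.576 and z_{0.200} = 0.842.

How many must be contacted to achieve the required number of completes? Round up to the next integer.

n = 148

n = (z_{α/2} + z_β)² · σ² / δ²
  = (2.576 + 0.842)² · 3² / 1.1²
  = 11.6827 · 9 / 1.21
  = 86.90
Adjust for 59% response: 86.90 / 0.59 = 147.28.
Round up → n = 148.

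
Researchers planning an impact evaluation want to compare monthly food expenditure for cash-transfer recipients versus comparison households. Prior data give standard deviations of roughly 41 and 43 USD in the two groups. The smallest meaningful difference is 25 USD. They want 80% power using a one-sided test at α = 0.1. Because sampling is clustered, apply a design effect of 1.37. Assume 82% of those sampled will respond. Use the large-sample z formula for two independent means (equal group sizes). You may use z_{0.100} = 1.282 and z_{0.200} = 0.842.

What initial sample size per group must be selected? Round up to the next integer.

n = (z_α + z_β)² · (σ₁² + σ₂²) / δ²
  = (1.282 + 0.842)² · (41² + 43² = 3530) / 25²
  = 4.5114 · 3530 / 625
  = 25.48
Design effect: 1.37 × 25.48 = 34.91.
Adjust for 82% response: 34.91 / 0.82 = 42.57.
Round up → n = 43 per group.

n = 43 per group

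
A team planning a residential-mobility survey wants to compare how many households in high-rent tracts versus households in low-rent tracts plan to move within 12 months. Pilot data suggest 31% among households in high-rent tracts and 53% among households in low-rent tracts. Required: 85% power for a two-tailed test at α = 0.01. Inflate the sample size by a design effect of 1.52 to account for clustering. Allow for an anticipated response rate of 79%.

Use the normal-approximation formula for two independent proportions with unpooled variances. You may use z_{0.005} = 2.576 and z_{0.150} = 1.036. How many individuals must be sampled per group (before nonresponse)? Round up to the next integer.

n = 241 per group

n = (z_{α/2} + z_β)² · [p₁(1−p₁) + p₂(1−p₂)] / (p₁ − p₂)²
  = (2.576 + 1.036)² · (0.31·0.69 + 0.53·0.47) / (-0.22)²
  = (3.612)² · (0.2139 + 0.2491) / 0.0484
  = 13.0465 · 0.4630 / 0.0484
  = 124.80
Design effect: 1.52 × 124.80 = 189.70.
Adjust for 79% response: 189.70 / 0.79 = 240.13.
Round up → n = 241 per group.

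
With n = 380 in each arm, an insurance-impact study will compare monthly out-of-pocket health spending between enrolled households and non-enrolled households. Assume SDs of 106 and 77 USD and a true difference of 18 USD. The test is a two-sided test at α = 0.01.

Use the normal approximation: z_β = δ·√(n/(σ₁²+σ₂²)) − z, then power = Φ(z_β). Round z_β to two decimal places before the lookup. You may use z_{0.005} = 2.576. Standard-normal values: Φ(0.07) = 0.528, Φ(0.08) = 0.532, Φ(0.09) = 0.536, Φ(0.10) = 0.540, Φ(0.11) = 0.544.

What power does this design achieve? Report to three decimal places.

z_β = δ·√(n/(σ₁²+σ₂²)) − z_{α/2}
    = 18 · √(380/17165) − 2.576
    = 18 · 0.14879 − 2.576
    = 2.6782 − 2.576 = 0.1022 → 0.10
Power = Φ(0.10) = 0.540.

Power ≈ 0.540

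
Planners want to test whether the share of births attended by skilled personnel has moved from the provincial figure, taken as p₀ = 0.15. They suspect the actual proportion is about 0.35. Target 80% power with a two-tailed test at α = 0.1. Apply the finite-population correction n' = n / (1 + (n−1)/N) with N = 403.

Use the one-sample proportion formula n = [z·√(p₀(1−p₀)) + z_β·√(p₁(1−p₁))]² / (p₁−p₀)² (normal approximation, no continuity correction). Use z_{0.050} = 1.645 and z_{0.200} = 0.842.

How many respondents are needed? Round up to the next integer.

n = 24

n = [z_{α/2}·√(p₀q₀) + z_β·√(p₁q₁)]² / (p₁ − p₀)²
  = [1.645·√(0.15·0.85) + 0.842·√(0.35·0.65)]² / (0.20)²
  = [1.645·0.3571 + 0.842·0.4770]² / 0.0400
  = [0.9890]² / 0.0400
  = 24.45
Finite-population correction (N = 403): 24.45 / (1 + (24.45 − 1)/403) = 23.11.
Round up → n = 24.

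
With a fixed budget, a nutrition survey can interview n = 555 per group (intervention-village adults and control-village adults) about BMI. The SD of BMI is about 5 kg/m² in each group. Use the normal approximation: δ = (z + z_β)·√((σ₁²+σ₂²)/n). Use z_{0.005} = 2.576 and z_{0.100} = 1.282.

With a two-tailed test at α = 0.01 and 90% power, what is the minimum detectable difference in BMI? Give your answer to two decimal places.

Minimum detectable difference ≈ 1.16 kg/m²

δ = (z_{α/2} + z_β) · √((σ₁²+σ₂²)/n)
  = (2.576 + 1.282) · √(50/555)
  = 3.858 · √0.09009
  = 3.858 · 0.3002
  = 1.1580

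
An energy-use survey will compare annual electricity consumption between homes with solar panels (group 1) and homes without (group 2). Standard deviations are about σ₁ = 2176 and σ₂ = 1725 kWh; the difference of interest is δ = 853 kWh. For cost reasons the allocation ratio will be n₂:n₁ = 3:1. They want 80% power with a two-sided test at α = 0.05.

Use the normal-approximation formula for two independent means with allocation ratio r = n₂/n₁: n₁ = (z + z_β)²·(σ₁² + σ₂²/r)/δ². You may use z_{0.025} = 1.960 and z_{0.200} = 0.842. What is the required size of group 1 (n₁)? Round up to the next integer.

n₁ = (z_{α/2} + z_β)² · (σ₁² + σ₂²/r) / δ²
   = (1.960 + 0.842)² · (2176² + 1725²/3) / 853²
   = 7.8512 · (4734976 + 991875) / 727609
   = 7.8512 · 5726851 / 727609
   = 61.80
Round up → n₁ = 62; n₂ = r·n₁ = 3 × 62 = 186.

n₁ = 62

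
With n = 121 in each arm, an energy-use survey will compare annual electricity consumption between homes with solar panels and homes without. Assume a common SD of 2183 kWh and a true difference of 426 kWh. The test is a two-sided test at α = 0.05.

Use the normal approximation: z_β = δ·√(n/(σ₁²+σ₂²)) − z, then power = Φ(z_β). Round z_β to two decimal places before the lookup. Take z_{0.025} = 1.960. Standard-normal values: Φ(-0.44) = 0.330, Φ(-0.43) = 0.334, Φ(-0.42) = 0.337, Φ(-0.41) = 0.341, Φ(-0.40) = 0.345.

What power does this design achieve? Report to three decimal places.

Power ≈ 0.330

z_β = δ·√(n/(σ₁²+σ₂²)) − z_{α/2}
    = 426 · √(121/9530978) − 1.960
    = 426 · 0.00356 − 1.960
    = 1.5179 − 1.960 = -0.4421 → -0.44
Power = Φ(-0.44) = 0.330.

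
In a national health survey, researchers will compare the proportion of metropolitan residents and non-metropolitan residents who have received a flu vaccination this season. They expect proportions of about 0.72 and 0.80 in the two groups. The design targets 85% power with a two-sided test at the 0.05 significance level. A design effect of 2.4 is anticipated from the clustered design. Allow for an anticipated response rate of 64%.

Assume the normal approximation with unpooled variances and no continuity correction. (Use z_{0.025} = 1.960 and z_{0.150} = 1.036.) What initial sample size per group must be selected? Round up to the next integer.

n = 1902 per group

n = (z_{α/2} + z_β)² · [p₁(1−p₁) + p₂(1−p₂)] / (p₁ − p₂)²
  = (1.960 + 1.036)² · (0.72·0.28 + 0.80·0.20) / (-0.08)²
  = (2.996)² · (0.2016 + 0.1600) / 0.0064
  = 8.9760 · 0.3616 / 0.0064
  = 507.14
Design effect: 2.4 × 507.14 = 1217.15.
Adjust for 64% response: 1217.15 / 0.64 = 1901.79.
Round up → n = 1902 per group.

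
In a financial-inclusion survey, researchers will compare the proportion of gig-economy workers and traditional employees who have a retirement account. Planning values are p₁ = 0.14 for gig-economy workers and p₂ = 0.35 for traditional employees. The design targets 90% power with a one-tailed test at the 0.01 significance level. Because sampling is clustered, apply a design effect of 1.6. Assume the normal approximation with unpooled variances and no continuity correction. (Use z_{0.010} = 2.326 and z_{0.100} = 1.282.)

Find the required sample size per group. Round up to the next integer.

n = 165 per group

n = (z_α + z_β)² · [p₁(1−p₁) + p₂(1−p₂)] / (p₁ − p₂)²
  = (2.326 + 1.282)² · (0.14·0.86 + 0.35·0.65) / (-0.21)²
  = (3.608)² · (0.1204 + 0.2275) / 0.0441
  = 13.0177 · 0.3479 / 0.0441
  = 102.69
Design effect: 1.6 × 102.69 = 164.31.
Round up → n = 165 per group.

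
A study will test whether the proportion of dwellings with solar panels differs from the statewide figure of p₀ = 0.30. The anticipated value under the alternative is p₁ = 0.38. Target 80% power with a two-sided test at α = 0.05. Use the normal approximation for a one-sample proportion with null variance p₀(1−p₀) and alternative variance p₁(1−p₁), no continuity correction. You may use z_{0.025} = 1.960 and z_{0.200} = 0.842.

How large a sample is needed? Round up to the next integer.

n = [z_{α/2}·√(p₀q₀) + z_β·√(p₁q₁)]² / (p₁ − p₀)²
  = [1.960·√(0.30·0.70) + 0.842·√(0.38·0.62)]² / (0.08)²
  = [1.960·0.4583 + 0.842·0.4854]² / 0.0064
  = [1.3069]² / 0.0064
  = 266.86
Round up → n = 267.

n = 267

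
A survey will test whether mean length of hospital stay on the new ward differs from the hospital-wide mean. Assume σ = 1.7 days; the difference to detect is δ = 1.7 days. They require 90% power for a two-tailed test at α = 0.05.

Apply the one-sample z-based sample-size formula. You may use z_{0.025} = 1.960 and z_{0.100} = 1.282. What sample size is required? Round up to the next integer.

n = (z_{α/2} + z_β)² · σ² / δ²
  = (1.960 + 1.282)² · 1.7² / 1.7²
  = 10.5106 · 2.89 / 2.89
  = 10.51
Round up → n = 11.

n = 11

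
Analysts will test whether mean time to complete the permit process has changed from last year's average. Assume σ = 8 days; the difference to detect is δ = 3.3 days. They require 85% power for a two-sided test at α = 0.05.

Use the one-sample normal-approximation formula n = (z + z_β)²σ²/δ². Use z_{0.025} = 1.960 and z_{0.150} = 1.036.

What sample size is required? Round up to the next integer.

n = (z_{α/2} + z_β)² · σ² / δ²
  = (1.960 + 1.036)² · 8² / 3.3²
  = 8.9760 · 64 / 10.89
  = 52.75
Round up → n = 53.

n = 53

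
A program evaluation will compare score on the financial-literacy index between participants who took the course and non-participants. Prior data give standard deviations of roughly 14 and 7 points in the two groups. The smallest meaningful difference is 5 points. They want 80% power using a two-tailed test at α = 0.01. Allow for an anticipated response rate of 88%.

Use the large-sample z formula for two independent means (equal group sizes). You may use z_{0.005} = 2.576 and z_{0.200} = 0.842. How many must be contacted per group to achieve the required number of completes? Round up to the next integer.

n = (z_{α/2} + z_β)² · (σ₁² + σ₂²) / δ²
  = (2.576 + 0.842)² · (14² + 7² = 245) / 5²
  = 11.6827 · 245 / 25
  = 114.49
Adjust for 88% response: 114.49 / 0.88 = 130.10.
Round up → n = 131 per group.

n = 131 per group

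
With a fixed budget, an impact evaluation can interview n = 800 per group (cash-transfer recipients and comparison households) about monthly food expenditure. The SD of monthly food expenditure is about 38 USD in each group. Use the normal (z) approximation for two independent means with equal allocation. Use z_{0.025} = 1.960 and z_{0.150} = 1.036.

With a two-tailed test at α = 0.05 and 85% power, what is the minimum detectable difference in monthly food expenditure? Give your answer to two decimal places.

δ = (z_{α/2} + z_β) · √((σ₁²+σ₂²)/n)
  = (1.960 + 1.036) · √(2888/800)
  = 2.996 · √3.61
  = 2.996 · 1.9000
  = 5.6924

Minimum detectable difference ≈ 5.69 USD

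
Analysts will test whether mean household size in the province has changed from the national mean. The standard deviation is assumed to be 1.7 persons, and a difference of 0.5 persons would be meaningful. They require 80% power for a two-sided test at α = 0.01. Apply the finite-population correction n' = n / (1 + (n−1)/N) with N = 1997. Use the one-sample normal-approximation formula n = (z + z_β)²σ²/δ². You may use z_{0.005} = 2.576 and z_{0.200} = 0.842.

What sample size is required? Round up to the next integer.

n = 127

n = (z_{α/2} + z_β)² · σ² / δ²
  = (2.576 + 0.842)² · 1.7² / 0.5²
  = 11.6827 · 2.89 / 0.25
  = 135.05
Finite-population correction (N = 1997): 135.05 / (1 + (135.05 − 1)/1997) = 126.56.
Round up → n = 127.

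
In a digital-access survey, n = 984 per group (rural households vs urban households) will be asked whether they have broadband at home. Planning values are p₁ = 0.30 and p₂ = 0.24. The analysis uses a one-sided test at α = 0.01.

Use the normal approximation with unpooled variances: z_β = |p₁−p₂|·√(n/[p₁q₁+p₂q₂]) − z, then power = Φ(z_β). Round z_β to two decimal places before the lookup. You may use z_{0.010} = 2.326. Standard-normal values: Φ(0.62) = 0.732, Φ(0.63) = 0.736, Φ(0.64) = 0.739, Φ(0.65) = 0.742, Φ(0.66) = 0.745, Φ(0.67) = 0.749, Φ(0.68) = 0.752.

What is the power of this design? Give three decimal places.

Power ≈ 0.752

z_β = |p₁−p₂|·√(n/[p₁q₁+p₂q₂]) − z_α
    = 0.06 · √(984/0.3924) − 2.326
    = 0.06 · 50.0764 − 2.326
    = 3.0046 − 2.326 = 0.6786 → 0.68
Power = Φ(0.68) = 0.752.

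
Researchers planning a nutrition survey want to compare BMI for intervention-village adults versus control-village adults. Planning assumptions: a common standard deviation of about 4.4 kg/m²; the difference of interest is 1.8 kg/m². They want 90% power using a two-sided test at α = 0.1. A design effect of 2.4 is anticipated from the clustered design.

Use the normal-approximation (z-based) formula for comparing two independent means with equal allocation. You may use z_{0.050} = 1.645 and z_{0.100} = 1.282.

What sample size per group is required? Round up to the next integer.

n = 246 per group

n = (z_{α/2} + z_β)² · (σ₁² + σ₂²) / δ²
  = (1.645 + 1.282)² · (2·4.4² = 38.72) / 1.8²
  = 8.5673 · 38.72 / 3.24
  = 102.38
Design effect: 2.4 × 102.38 = 245.72.
Round up → n = 246 per group.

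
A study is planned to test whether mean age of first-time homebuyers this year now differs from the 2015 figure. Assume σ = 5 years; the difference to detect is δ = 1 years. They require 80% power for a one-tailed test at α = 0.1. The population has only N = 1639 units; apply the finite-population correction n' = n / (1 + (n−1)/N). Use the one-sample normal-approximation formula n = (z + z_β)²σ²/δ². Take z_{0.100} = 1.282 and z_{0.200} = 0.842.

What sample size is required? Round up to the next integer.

n = (z_α + z_β)² · σ² / δ²
  = (1.282 + 0.842)² · 5² / 1²
  = 4.5114 · 25 / 1
  = 112.78
Finite-population correction (N = 1639): 112.78 / (1 + (112.78 − 1)/1639) = 105.58.
Round up → n = 106.

n = 106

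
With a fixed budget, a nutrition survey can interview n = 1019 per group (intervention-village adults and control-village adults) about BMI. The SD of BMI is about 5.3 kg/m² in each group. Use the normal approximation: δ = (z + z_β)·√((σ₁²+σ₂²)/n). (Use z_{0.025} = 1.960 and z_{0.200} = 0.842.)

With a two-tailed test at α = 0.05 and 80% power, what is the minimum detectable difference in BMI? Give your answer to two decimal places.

δ = (z_{α/2} + z_β) · √((σ₁²+σ₂²)/n)
  = (1.960 + 0.842) · √(56.18/1019)
  = 2.802 · √0.05513
  = 2.802 · 0.2348
  = 0.6579

Minimum detectable difference ≈ 0.66 kg/m²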